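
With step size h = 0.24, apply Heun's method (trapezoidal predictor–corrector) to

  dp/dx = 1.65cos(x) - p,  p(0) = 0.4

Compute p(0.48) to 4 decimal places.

0.8411

Heun: k1 = f(x_n, p_n); k2 = f(x_n + h, p_n + h·k1); p_{n+1} = p_n + (h/2)·(k1 + k2).
x=0.000000, p=0.400000:
  k1 = f(0.000000, 0.400000) = 1.250000
  k2 = f(0.240000, 0.700000) = 0.902708
  p ← 0.400000 + (0.24/2)·(1.250000 + 0.902708) = 0.658325
x=0.240000, p=0.658325:
  k1 = f(0.240000, 0.658325) = 0.944383
  k2 = f(0.480000, 0.884977) = 0.578565
  p ← 0.658325 + (0.24/2)·(0.944383 + 0.578565) = 0.841079
p(0.48) ≈ 0.8411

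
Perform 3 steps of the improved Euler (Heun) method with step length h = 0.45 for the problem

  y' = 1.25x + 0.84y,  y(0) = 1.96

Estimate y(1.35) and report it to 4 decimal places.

7.5825

Heun: k1 = f(x_n, y_n); k2 = f(x_n + h, y_n + h·k1); y_{n+1} = y_n + (h/2)·(k1 + k2).
x=0.000000, y=1.960000:
  k1 = f(0.000000, 1.960000) = 1.646400
  k2 = f(0.450000, 2.700880) = 2.831239
  y ← 1.960000 + (0.45/2)·(1.646400 + 2.831239) = 2.967469
x=0.450000, y=2.967469:
  k1 = f(0.450000, 2.967469) = 3.055174
  k2 = f(0.900000, 4.342297) = 4.772530
  y ← 2.967469 + (0.45/2)·(3.055174 + 4.772530) = 4.728702
x=0.900000, y=4.728702:
  k1 = f(0.900000, 4.728702) = 5.097110
  k2 = f(1.350000, 7.022401) = 7.586317
  y ← 4.728702 + (0.45/2)·(5.097110 + 7.586317) = 7.582473
y(1.35) ≈ 7.5825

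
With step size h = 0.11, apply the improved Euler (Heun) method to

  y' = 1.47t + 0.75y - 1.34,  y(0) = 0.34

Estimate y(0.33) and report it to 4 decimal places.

Heun: k1 = f(t_n, y_n); k2 = f(t_n + h, y_n + h·k1); y_{n+1} = y_n + (h/2)·(k1 + k2).
t=0.000000, y=0.340000:
  k1 = f(0.000000, 0.340000) = -1.085000
  k2 = f(0.110000, 0.220650) = -1.012813
  y ← 0.340000 + (0.11/2)·(-1.085000 + (-1.012813)) = 0.224620
t=0.110000, y=0.224620:
  k1 = f(0.110000, 0.224620) = -1.009835
  k2 = f(0.220000, 0.113538) = -0.931446
  y ← 0.224620 + (0.11/2)·(-1.009835 + (-0.931446)) = 0.117850
t=0.220000, y=0.117850:
  k1 = f(0.220000, 0.117850) = -0.928213
  k2 = f(0.330000, 0.015746) = -0.843090
  y ← 0.117850 + (0.11/2)·(-0.928213 + (-0.843090)) = 0.020428
y(0.33) ≈ 0.0204

0.0204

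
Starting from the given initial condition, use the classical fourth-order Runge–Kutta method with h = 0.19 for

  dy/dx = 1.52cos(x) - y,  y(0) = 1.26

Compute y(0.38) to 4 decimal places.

RK4: k1 = f(x_n, y_n); k2 = f(x_n + h/2, y_n + (h/2)·k1); k3 = f(x_n + h/2, y_n + (h/2)·k2); k4 = f(x_n + h, y_n + h·k3); y_{n+1} = y_n + (h/6)·(k1 + 2k2 + 2k3 + k4).
x=0.000000, y=1.260000:
  k1 = f(0.000000, 1.260000) = 0.260000
  k2 = f(0.095000, 1.284700) = 0.228446
  k3 = f(0.095000, 1.281702) = 0.231444
  k4 = f(0.190000, 1.303974) = 0.188672
  y ← 1.260000 + (0.19/6)·(k1 + 2k2 + 2k3 + k4) = 1.303334
x=0.190000, y=1.303334:
  k1 = f(0.190000, 1.303334) = 0.189312
  k2 = f(0.285000, 1.321319) = 0.137367
  k3 = f(0.285000, 1.316384) = 0.142302
  k4 = f(0.380000, 1.330372) = 0.081199
  y ← 1.303334 + (0.19/6)·(k1 + 2k2 + 2k3 + k4) = 1.329613
y(0.38) ≈ 1.3296

1.3296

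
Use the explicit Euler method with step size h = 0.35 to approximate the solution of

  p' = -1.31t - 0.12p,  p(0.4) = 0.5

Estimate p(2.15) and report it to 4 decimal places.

Euler: p_{n+1} = p_n + h·f(t_n, p_n).
t=0.400000, p=0.500000: f=-0.584000 → p ← 0.500000 + 0.35·(-0.584000) = 0.295600
t=0.750000, p=0.295600: f=-1.017972 → p ← 0.295600 + 0.35·(-1.017972) = -0.060690
t=1.100000, p=-0.060690: f=-1.433717 → p ← -0.060690 + 0.35·(-1.433717) = -0.562491
t=1.450000, p=-0.562491: f=-1.832001 → p ← -0.562491 + 0.35·(-1.832001) = -1.203692
t=1.800000, p=-1.203692: f=-2.213557 → p ← -1.203692 + 0.35·(-2.213557) = -1.978437
p(2.15) ≈ -1.9784

-1.9784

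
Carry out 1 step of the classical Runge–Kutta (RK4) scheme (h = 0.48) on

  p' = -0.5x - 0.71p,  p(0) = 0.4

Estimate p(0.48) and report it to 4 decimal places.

RK4: k1 = f(x_n, p_n); k2 = f(x_n + h/2, p_n + (h/2)·k1); k3 = f(x_n + h/2, p_n + (h/2)·k2); k4 = f(x_n + h, p_n + h·k3); p_{n+1} = p_n + (h/6)·(k1 + 2k2 + 2k3 + k4).
x=0.000000, p=0.400000:
  k1 = f(0.000000, 0.400000) = -0.284000
  k2 = f(0.240000, 0.331840) = -0.355606
  k3 = f(0.240000, 0.314654) = -0.343405
  k4 = f(0.480000, 0.235166) = -0.406968
  p ← 0.400000 + (0.48/6)·(k1 + 2k2 + 2k3 + k4) = 0.232881
p(0.48) ≈ 0.2329

0.2329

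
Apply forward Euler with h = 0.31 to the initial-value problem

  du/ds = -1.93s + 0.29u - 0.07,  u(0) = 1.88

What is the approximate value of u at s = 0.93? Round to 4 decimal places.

1.7898

Euler: u_{n+1} = u_n + h·f(s_n, u_n).
s=0.000000, u=1.880000: f=0.475200 → u ← 1.880000 + 0.31·0.475200 = 2.027312
s=0.310000, u=2.027312: f=-0.080380 → u ← 2.027312 + 0.31·(-0.080380) = 2.002394
s=0.620000, u=2.002394: f=-0.685906 → u ← 2.002394 + 0.31·(-0.685906) = 1.789764
u(0.93) ≈ 1.7898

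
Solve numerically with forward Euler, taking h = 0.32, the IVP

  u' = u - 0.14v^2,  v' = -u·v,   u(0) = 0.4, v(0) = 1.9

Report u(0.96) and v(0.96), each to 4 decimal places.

Euler on (u,v): u_{n+1} = u_n + h·u', v_{n+1} = v_n + h·v'.
0.000000: (0.400000, 1.900000); f=(-0.105400, -0.760000) → (0.366272, 1.656800)
0.320000: (0.366272, 1.656800); f=(-0.018026, -0.606839) → (0.360504, 1.462611)
0.640000: (0.360504, 1.462611); f=(0.061011, -0.527277) → (0.380027, 1.293883)
(u(0.96), v(0.96)) ≈ (0.3800, 1.2939)

0.3800, 1.2939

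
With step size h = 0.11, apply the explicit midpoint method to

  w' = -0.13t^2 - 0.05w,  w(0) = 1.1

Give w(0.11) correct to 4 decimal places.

Midpoint: k1 = f(t_n, w_n); k2 = f(t_n + h/2, w_n + (h/2)·k1); w_{n+1} = w_n + h·k2.
t=0.000000, w=1.100000:
  k1 = f(0.000000, 1.100000) = -0.055000
  k2 = f(0.055000, 1.096975) = -0.055242
  w ← 1.100000 + 0.11·(-0.055242) = 1.093923
w(0.11) ≈ 1.0939

1.0939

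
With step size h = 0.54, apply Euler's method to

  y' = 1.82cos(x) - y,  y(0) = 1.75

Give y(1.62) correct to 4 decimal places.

1.2293

Euler: y_{n+1} = y_n + h·f(x_n, y_n).
x=0.000000, y=1.750000: f=0.070000 → y ← 1.750000 + 0.54·0.070000 = 1.787800
x=0.540000, y=1.787800: f=-0.226770 → y ← 1.787800 + 0.54·(-0.226770) = 1.665344
x=1.080000, y=1.665344: f=-0.807526 → y ← 1.665344 + 0.54·(-0.807526) = 1.229280
y(1.62) ≈ 1.2293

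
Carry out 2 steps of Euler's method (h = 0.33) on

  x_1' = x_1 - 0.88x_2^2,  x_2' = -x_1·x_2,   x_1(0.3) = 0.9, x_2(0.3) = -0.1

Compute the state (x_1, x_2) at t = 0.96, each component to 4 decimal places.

Euler on (x_1,x_2): x_1_{n+1} = x_1_n + h·x_1', x_2_{n+1} = x_2_n + h·x_2'.
0.300000: (0.900000, -0.100000); f=(0.891200, 0.090000) → (1.194096, -0.070300)
0.630000: (1.194096, -0.070300); f=(1.189747, 0.083945) → (1.586712, -0.042598)
(x_1(0.96), x_2(0.96)) ≈ (1.5867, -0.0426)

1.5867, -0.0426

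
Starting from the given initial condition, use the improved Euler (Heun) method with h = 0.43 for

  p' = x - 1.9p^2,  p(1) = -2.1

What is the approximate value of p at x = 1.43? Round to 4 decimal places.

-14.7371

Heun: k1 = f(x_n, p_n); k2 = f(x_n + h, p_n + h·k1); p_{n+1} = p_n + (h/2)·(k1 + k2).
x=1.000000, p=-2.100000:
  k1 = f(1.000000, -2.100000) = -7.379000
  k2 = f(1.430000, -5.272970) = -51.398004
  p ← -2.100000 + (0.43/2)·(-7.379000 + (-51.398004)) = -14.737056
p(1.43) ≈ -14.7371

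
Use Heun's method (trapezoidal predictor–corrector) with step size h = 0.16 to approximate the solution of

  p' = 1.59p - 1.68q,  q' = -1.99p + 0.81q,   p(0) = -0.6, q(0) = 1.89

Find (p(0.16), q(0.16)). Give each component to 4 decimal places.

-1.4033, 2.4594

Heun on (p,q): k1 = f(t_n, state_n); k2 = f(t_n + h, state_n + h·k1); state_{n+1} = state_n + (h/2)·(k1 + k2).
0.000000: (-0.600000, 1.890000)
  k1 = (-4.129200, 2.724900)
  predictor → (-1.260672, 2.325984)
  k2 = (-5.912122, 4.392784)
  → (-1.403306, 2.459415)
(p(0.16), q(0.16)) ≈ (-1.4033, 2.4594)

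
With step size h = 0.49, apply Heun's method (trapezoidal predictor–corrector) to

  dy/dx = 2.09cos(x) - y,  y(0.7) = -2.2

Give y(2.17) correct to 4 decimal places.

Heun: k1 = f(x_n, y_n); k2 = f(x_n + h, y_n + h·k1); y_{n+1} = y_n + (h/2)·(k1 + k2).
x=0.700000, y=-2.200000:
  k1 = f(0.700000, -2.200000) = 3.798520
  k2 = f(1.190000, -0.338725) = 1.115494
  y ← -2.200000 + (0.49/2)·(3.798520 + 1.115494) = -0.996066
x=1.190000, y=-0.996066:
  k1 = f(1.190000, -0.996066) = 1.772836
  k2 = f(1.680000, -0.127377) = -0.100405
  y ← -0.996066 + (0.49/2)·(1.772836 + (-0.100405)) = -0.586321
x=1.680000, y=-0.586321:
  k1 = f(1.680000, -0.586321) = 0.358539
  k2 = f(2.170000, -0.410637) = -0.768092
  y ← -0.586321 + (0.49/2)·(0.358539 + (-0.768092)) = -0.686662
y(2.17) ≈ -0.6867

-0.6867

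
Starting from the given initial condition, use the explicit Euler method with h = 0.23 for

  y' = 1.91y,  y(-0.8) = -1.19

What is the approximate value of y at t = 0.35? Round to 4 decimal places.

-7.3503

Euler: y_{n+1} = y_n + h·f(t_n, y_n).
t=-0.800000, y=-1.190000: f=-2.272900 → y ← -1.190000 + 0.23·(-2.272900) = -1.712767
t=-0.570000, y=-1.712767: f=-3.271385 → y ← -1.712767 + 0.23·(-3.271385) = -2.465186
t=-0.340000, y=-2.465186: f=-4.708504 → y ← -2.465186 + 0.23·(-4.708504) = -3.548142
t=-0.110000, y=-3.548142: f=-6.776950 → y ← -3.548142 + 0.23·(-6.776950) = -5.106840
t=0.120000, y=-5.106840: f=-9.754065 → y ← -5.106840 + 0.23·(-9.754065) = -7.350275
y(0.35) ≈ -7.3503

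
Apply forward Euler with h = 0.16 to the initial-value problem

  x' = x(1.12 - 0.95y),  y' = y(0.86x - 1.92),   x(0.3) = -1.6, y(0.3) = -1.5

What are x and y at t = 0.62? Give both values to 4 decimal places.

-2.8976, -0.2715

Euler on (x,y): x_{n+1} = x_n + h·x', y_{n+1} = y_n + h·y'.
0.300000: (-1.600000, -1.500000); f=(-4.072000, 4.944000) → (-2.251520, -0.708960)
0.460000: (-2.251520, -0.708960); f=(-4.038128, 2.733968) → (-2.897621, -0.271525)
(x(0.62), y(0.62)) ≈ (-2.8976, -0.2715)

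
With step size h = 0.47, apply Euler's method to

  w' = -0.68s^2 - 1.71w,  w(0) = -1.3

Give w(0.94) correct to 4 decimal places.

-0.1207

Euler: w_{n+1} = w_n + h·f(s_n, w_n).
s=0.000000, w=-1.300000: f=2.223000 → w ← -1.300000 + 0.47·2.223000 = -0.255190
s=0.470000, w=-0.255190: f=0.286163 → w ← -0.255190 + 0.47·0.286163 = -0.120693
w(0.94) ≈ -0.1207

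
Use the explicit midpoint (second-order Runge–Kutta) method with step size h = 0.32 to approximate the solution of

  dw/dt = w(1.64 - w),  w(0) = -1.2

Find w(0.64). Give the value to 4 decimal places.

-15.3753

Midpoint: k1 = f(t_n, w_n); k2 = f(t_n + h/2, w_n + (h/2)·k1); w_{n+1} = w_n + h·k2.
t=0.000000, w=-1.200000:
  k1 = f(0.000000, -1.200000) = -3.408000
  k2 = f(0.160000, -1.745280) = -5.908261
  w ← -1.200000 + 0.32·(-5.908261) = -3.090644
t=0.320000, w=-3.090644:
  k1 = f(0.320000, -3.090644) = -14.620734
  k2 = f(0.480000, -5.429961) = -38.389614
  w ← -3.090644 + 0.32·(-38.389614) = -15.375320
w(0.64) ≈ -15.3753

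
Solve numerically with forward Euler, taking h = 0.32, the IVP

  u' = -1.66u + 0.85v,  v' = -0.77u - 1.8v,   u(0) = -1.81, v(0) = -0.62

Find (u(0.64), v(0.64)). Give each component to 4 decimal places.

Euler on (u,v): u_{n+1} = u_n + h·u', v_{n+1} = v_n + h·v'.
0.000000: (-1.810000, -0.620000); f=(2.477600, 2.509700) → (-1.017168, 0.183104)
0.320000: (-1.017168, 0.183104); f=(1.844137, 0.453632) → (-0.427044, 0.328266)
(u(0.64), v(0.64)) ≈ (-0.4270, 0.3283)

-0.4270, 0.3283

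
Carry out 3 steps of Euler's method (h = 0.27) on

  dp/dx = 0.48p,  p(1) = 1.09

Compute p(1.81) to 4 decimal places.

1.5711

Euler: p_{n+1} = p_n + h·f(x_n, p_n).
x=1.000000, p=1.090000: f=0.523200 → p ← 1.090000 + 0.27·0.523200 = 1.231264
x=1.270000, p=1.231264: f=0.591007 → p ← 1.231264 + 0.27·0.591007 = 1.390836
x=1.540000, p=1.390836: f=0.667601 → p ← 1.390836 + 0.27·0.667601 = 1.571088
p(1.81) ≈ 1.5711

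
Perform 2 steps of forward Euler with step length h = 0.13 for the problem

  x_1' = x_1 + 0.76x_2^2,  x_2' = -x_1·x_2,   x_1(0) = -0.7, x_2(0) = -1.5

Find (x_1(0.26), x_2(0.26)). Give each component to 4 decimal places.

Euler on (x_1,x_2): x_1_{n+1} = x_1_n + h·x_1', x_2_{n+1} = x_2_n + h·x_2'.
0.000000: (-0.700000, -1.500000); f=(1.010000, -1.050000) → (-0.568700, -1.636500)
0.130000: (-0.568700, -1.636500); f=(1.466681, -0.930678) → (-0.378032, -1.757488)
(x_1(0.26), x_2(0.26)) ≈ (-0.3780, -1.7575)

-0.3780, -1.7575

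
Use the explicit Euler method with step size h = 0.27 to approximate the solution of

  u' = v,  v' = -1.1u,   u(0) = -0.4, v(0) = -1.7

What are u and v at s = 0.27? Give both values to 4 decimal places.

-0.8590, -1.5812

Euler on (u,v): u_{n+1} = u_n + h·u', v_{n+1} = v_n + h·v'.
0.000000: (-0.400000, -1.700000); f=(-1.700000, 0.440000) → (-0.859000, -1.581200)
(u(0.27), v(0.27)) ≈ (-0.8590, -1.5812)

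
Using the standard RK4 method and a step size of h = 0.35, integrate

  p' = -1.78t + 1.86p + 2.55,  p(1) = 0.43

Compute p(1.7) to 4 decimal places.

RK4: k1 = f(t_n, p_n); k2 = f(t_n + h/2, p_n + (h/2)·k1); k3 = f(t_n + h/2, p_n + (h/2)·k2); k4 = f(t_n + h, p_n + h·k3); p_{n+1} = p_n + (h/6)·(k1 + 2k2 + 2k3 + k4).
t=1.000000, p=0.430000:
  k1 = f(1.000000, 0.430000) = 1.569800
  k2 = f(1.175000, 0.704715) = 1.769270
  k3 = f(1.175000, 0.739622) = 1.834197
  k4 = f(1.350000, 1.071969) = 2.140862
  p ← 0.430000 + (0.35/6)·(k1 + 2k2 + 2k3 + k4) = 1.066860
t=1.350000, p=1.066860:
  k1 = f(1.350000, 1.066860) = 2.131359
  k2 = f(1.525000, 1.439848) = 2.513617
  k3 = f(1.525000, 1.506743) = 2.638042
  k4 = f(1.700000, 1.990174) = 3.225724
  p ← 1.066860 + (0.35/6)·(k1 + 2k2 + 2k3 + k4) = 1.980383
p(1.7) ≈ 1.9804

1.9804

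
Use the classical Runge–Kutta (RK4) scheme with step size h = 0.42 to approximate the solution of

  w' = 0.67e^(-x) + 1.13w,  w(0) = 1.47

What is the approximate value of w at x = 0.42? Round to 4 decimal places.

2.6615

RK4: k1 = f(x_n, w_n); k2 = f(x_n + h/2, w_n + (h/2)·k1); k3 = f(x_n + h/2, w_n + (h/2)·k2); k4 = f(x_n + h, w_n + h·k3); w_{n+1} = w_n + (h/6)·(k1 + 2k2 + 2k3 + k4).
x=0.000000, w=1.470000:
  k1 = f(0.000000, 1.470000) = 2.331100
  k2 = f(0.210000, 1.959531) = 2.757361
  k3 = f(0.210000, 2.049046) = 2.858513
  k4 = f(0.420000, 2.670576) = 3.457972
  w ← 1.470000 + (0.42/6)·(k1 + 2k2 + 2k3 + k4) = 2.661457
w(0.42) ≈ 2.6615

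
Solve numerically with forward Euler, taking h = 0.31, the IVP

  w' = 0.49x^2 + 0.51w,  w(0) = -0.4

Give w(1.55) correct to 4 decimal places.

Euler: w_{n+1} = w_n + h·f(x_n, w_n).
x=0.000000, w=-0.400000: f=-0.204000 → w ← -0.400000 + 0.31·(-0.204000) = -0.463240
x=0.310000, w=-0.463240: f=-0.189163 → w ← -0.463240 + 0.31·(-0.189163) = -0.521881
x=0.620000, w=-0.521881: f=-0.077803 → w ← -0.521881 + 0.31·(-0.077803) = -0.546000
x=0.930000, w=-0.546000: f=0.145341 → w ← -0.546000 + 0.31·0.145341 = -0.500944
x=1.240000, w=-0.500944: f=0.497943 → w ← -0.500944 + 0.31·0.497943 = -0.346582
w(1.55) ≈ -0.3466

-0.3466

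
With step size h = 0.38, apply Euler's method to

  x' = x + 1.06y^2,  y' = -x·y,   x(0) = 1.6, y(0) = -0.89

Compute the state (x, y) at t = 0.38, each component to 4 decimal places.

Euler on (x,y): x_{n+1} = x_n + h·x', y_{n+1} = y_n + h·y'.
0.000000: (1.600000, -0.890000); f=(2.439626, 1.424000) → (2.527058, -0.348880)
(x(0.38), y(0.38)) ≈ (2.5271, -0.3489)

2.5271, -0.3489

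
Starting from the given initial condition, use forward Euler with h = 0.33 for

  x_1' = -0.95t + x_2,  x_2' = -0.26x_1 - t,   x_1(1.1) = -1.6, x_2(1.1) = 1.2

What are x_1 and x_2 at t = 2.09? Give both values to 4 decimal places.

-2.0178, 0.1982

Euler on (x_1,x_2): x_1_{n+1} = x_1_n + h·x_1', x_2_{n+1} = x_2_n + h·x_2'.
1.100000: (-1.600000, 1.200000); f=(0.155000, -0.684000) → (-1.548850, 0.974280)
1.430000: (-1.548850, 0.974280); f=(-0.384220, -1.027299) → (-1.675643, 0.635271)
1.760000: (-1.675643, 0.635271); f=(-1.036729, -1.324333) → (-2.017763, 0.198241)
(x_1(2.09), x_2(2.09)) ≈ (-2.0178, 0.1982)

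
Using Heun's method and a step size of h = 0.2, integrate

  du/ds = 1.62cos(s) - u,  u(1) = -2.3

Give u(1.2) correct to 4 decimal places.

-1.7573

Heun: k1 = f(s_n, u_n); k2 = f(s_n + h, u_n + h·k1); u_{n+1} = u_n + (h/2)·(k1 + k2).
s=1.000000, u=-2.300000:
  k1 = f(1.000000, -2.300000) = 3.175290
  k2 = f(1.200000, -1.664942) = 2.251962
  u ← -2.300000 + (0.2/2)·(3.175290 + 2.251962) = -1.757275
u(1.2) ≈ -1.7573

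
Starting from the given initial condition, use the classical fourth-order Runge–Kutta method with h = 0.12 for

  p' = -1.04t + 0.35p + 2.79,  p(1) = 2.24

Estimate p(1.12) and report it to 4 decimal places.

2.5430

RK4: k1 = f(t_n, p_n); k2 = f(t_n + h/2, p_n + (h/2)·k1); k3 = f(t_n + h/2, p_n + (h/2)·k2); k4 = f(t_n + h, p_n + h·k3); p_{n+1} = p_n + (h/6)·(k1 + 2k2 + 2k3 + k4).
t=1.000000, p=2.240000:
  k1 = f(1.000000, 2.240000) = 2.534000
  k2 = f(1.060000, 2.392040) = 2.524814
  k3 = f(1.060000, 2.391489) = 2.524621
  k4 = f(1.120000, 2.542955) = 2.515234
  p ← 2.240000 + (0.12/6)·(k1 + 2k2 + 2k3 + k4) = 2.542962
p(1.12) ≈ 2.5430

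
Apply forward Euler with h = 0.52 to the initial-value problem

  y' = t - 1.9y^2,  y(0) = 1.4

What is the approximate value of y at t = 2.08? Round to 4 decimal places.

0.4079

Euler: y_{n+1} = y_n + h·f(t_n, y_n).
t=0.000000, y=1.400000: f=-3.724000 → y ← 1.400000 + 0.52·(-3.724000) = -0.536480
t=0.520000, y=-0.536480: f=-0.026841 → y ← -0.536480 + 0.52·(-0.026841) = -0.550437
t=1.040000, y=-0.550437: f=0.464336 → y ← -0.550437 + 0.52·0.464336 = -0.308982
t=1.560000, y=-0.308982: f=1.378607 → y ← -0.308982 + 0.52·1.378607 = 0.407893
y(2.08) ≈ 0.4079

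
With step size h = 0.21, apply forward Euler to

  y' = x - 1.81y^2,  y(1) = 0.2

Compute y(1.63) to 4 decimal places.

0.7557

Euler: y_{n+1} = y_n + h·f(x_n, y_n).
x=1.000000, y=0.200000: f=0.927600 → y ← 0.200000 + 0.21·0.927600 = 0.394796
x=1.210000, y=0.394796: f=0.927886 → y ← 0.394796 + 0.21·0.927886 = 0.589652
x=1.420000, y=0.589652: f=0.790682 → y ← 0.589652 + 0.21·0.790682 = 0.755695
y(1.63) ≈ 0.7557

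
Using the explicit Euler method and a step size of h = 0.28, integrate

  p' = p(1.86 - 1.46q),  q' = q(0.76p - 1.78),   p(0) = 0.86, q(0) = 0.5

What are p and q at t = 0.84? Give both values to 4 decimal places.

2.2150, 0.2120

Euler on (p,q): p_{n+1} = p_n + h·p', q_{n+1} = q_n + h·q'.
0.000000: (0.860000, 0.500000); f=(0.971800, -0.563200) → (1.132104, 0.342304)
0.280000: (1.132104, 0.342304); f=(1.539929, -0.314783) → (1.563284, 0.254165)
0.560000: (1.563284, 0.254165); f=(2.327604, -0.150441) → (2.215013, 0.212041)
(p(0.84), q(0.84)) ≈ (2.2150, 0.2120)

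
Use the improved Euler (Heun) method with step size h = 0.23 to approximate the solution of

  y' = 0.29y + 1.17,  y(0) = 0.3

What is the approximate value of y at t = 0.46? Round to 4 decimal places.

Heun: k1 = f(t_n, y_n); k2 = f(t_n + h, y_n + h·k1); y_{n+1} = y_n + (h/2)·(k1 + k2).
t=0.000000, y=0.300000:
  k1 = f(0.000000, 0.300000) = 1.257000
  k2 = f(0.230000, 0.589110) = 1.340842
  y ← 0.300000 + (0.23/2)·(1.257000 + 1.340842) = 0.598752
t=0.230000, y=0.598752:
  k1 = f(0.230000, 0.598752) = 1.343638
  k2 = f(0.460000, 0.907789) = 1.433259
  y ← 0.598752 + (0.23/2)·(1.343638 + 1.433259) = 0.918095
y(0.46) ≈ 0.9181

0.9181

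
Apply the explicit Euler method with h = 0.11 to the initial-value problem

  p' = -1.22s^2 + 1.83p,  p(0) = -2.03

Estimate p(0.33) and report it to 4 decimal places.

Euler: p_{n+1} = p_n + h·f(s_n, p_n).
s=0.000000, p=-2.030000: f=-3.714900 → p ← -2.030000 + 0.11·(-3.714900) = -2.438639
s=0.110000, p=-2.438639: f=-4.477471 → p ← -2.438639 + 0.11·(-4.477471) = -2.931161
s=0.220000, p=-2.931161: f=-5.423072 → p ← -2.931161 + 0.11·(-5.423072) = -3.527699
p(0.33) ≈ -3.5277

-3.5277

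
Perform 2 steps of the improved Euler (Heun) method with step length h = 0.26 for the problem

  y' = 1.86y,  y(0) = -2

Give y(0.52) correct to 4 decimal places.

Heun: k1 = f(s_n, y_n); k2 = f(s_n + h, y_n + h·k1); y_{n+1} = y_n + (h/2)·(k1 + k2).
s=0.000000, y=-2.000000:
  k1 = f(0.000000, -2.000000) = -3.720000
  k2 = f(0.260000, -2.967200) = -5.518992
  y ← -2.000000 + (0.26/2)·(-3.720000 + (-5.518992)) = -3.201069
s=0.260000, y=-3.201069:
  k1 = f(0.260000, -3.201069) = -5.953988
  k2 = f(0.520000, -4.749106) = -8.833337
  y ← -3.201069 + (0.26/2)·(-5.953988 + (-8.833337)) = -5.123421
y(0.52) ≈ -5.1234

-5.1234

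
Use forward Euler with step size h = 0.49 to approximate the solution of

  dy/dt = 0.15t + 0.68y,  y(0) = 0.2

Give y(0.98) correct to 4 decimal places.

0.3915

Euler: y_{n+1} = y_n + h·f(t_n, y_n).
t=0.000000, y=0.200000: f=0.136000 → y ← 0.200000 + 0.49·0.136000 = 0.266640
t=0.490000, y=0.266640: f=0.254815 → y ← 0.266640 + 0.49·0.254815 = 0.391499
y(0.98) ≈ 0.3915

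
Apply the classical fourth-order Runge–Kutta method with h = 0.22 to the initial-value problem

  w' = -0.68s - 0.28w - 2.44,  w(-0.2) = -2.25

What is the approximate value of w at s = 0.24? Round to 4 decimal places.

-3.0062

RK4: k1 = f(s_n, w_n); k2 = f(s_n + h/2, w_n + (h/2)·k1); k3 = f(s_n + h/2, w_n + (h/2)·k2); k4 = f(s_n + h, w_n + h·k3); w_{n+1} = w_n + (h/6)·(k1 + 2k2 + 2k3 + k4).
s=-0.200000, w=-2.250000:
  k1 = f(-0.200000, -2.250000) = -1.674000
  k2 = f(-0.090000, -2.434140) = -1.697241
  k3 = f(-0.090000, -2.436696) = -1.696525
  k4 = f(0.020000, -2.623235) = -1.719094
  w ← -2.250000 + (0.22/6)·(k1 + 2k2 + 2k3 + k4) = -2.623290
s=0.020000, w=-2.623290:
  k1 = f(0.020000, -2.623290) = -1.719079
  k2 = f(0.130000, -2.812388) = -1.740931
  k3 = f(0.130000, -2.814792) = -1.740258
  k4 = f(0.240000, -3.006146) = -1.761479
  w ← -2.623290 + (0.22/6)·(k1 + 2k2 + 2k3 + k4) = -3.006197
w(0.24) ≈ -3.0062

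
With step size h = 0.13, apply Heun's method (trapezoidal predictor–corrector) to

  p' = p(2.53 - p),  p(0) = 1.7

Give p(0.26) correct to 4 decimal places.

2.0169

Heun: k1 = f(x_n, p_n); k2 = f(x_n + h, p_n + h·k1); p_{n+1} = p_n + (h/2)·(k1 + k2).
x=0.000000, p=1.700000:
  k1 = f(0.000000, 1.700000) = 1.411000
  k2 = f(0.130000, 1.883430) = 1.217769
  p ← 1.700000 + (0.13/2)·(1.411000 + 1.217769) = 1.870870
x=0.130000, p=1.870870:
  k1 = f(0.130000, 1.870870) = 1.233147
  k2 = f(0.260000, 2.031179) = 1.013195
  p ← 1.870870 + (0.13/2)·(1.233147 + 1.013195) = 2.016882
p(0.26) ≈ 2.0169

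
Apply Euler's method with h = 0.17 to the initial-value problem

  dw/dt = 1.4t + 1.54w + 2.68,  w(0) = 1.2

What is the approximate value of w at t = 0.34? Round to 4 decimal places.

Euler: w_{n+1} = w_n + h·f(t_n, w_n).
t=0.000000, w=1.200000: f=4.528000 → w ← 1.200000 + 0.17·4.528000 = 1.969760
t=0.170000, w=1.969760: f=5.951430 → w ← 1.969760 + 0.17·5.951430 = 2.981503
w(0.34) ≈ 2.9815

2.9815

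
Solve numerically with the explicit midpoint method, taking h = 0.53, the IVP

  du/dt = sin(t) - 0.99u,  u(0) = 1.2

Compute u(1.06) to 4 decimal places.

Midpoint: k1 = f(t_n, u_n); k2 = f(t_n + h/2, u_n + (h/2)·k1); u_{n+1} = u_n + h·k2.
t=0.000000, u=1.200000:
  k1 = f(0.000000, 1.200000) = -1.188000
  k2 = f(0.265000, 0.885180) = -0.614419
  u ← 1.200000 + 0.53·(-0.614419) = 0.874358
t=0.530000, u=0.874358:
  k1 = f(0.530000, 0.874358) = -0.360081
  k2 = f(0.795000, 0.778936) = -0.057284
  u ← 0.874358 + 0.53·(-0.057284) = 0.843998
u(1.06) ≈ 0.8440

0.8440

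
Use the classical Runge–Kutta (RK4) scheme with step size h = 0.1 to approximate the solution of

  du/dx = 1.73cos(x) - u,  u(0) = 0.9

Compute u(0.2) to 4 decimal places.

RK4: k1 = f(x_n, u_n); k2 = f(x_n + h/2, u_n + (h/2)·k1); k3 = f(x_n + h/2, u_n + (h/2)·k2); k4 = f(x_n + h, u_n + h·k3); u_{n+1} = u_n + (h/6)·(k1 + 2k2 + 2k3 + k4).
x=0.000000, u=0.900000:
  k1 = f(0.000000, 0.900000) = 0.830000
  k2 = f(0.050000, 0.941500) = 0.786338
  k3 = f(0.050000, 0.939317) = 0.788521
  k4 = f(0.100000, 0.978852) = 0.742505
  u ← 0.900000 + (0.1/6)·(k1 + 2k2 + 2k3 + k4) = 0.978704
x=0.100000, u=0.978704:
  k1 = f(0.100000, 0.978704) = 0.742653
  k2 = f(0.150000, 1.015836) = 0.694738
  k3 = f(0.150000, 1.013441) = 0.697133
  k4 = f(0.200000, 1.048417) = 0.647098
  u ← 0.978704 + (0.1/6)·(k1 + 2k2 + 2k3 + k4) = 1.048262
u(0.2) ≈ 1.0483

1.0483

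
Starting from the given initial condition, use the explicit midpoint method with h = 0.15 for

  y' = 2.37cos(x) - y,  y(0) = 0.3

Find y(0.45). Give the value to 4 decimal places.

1.0159

Midpoint: k1 = f(x_n, y_n); k2 = f(x_n + h/2, y_n + (h/2)·k1); y_{n+1} = y_n + h·k2.
x=0.000000, y=0.300000:
  k1 = f(0.000000, 0.300000) = 2.070000
  k2 = f(0.075000, 0.455250) = 1.908087
  y ← 0.300000 + 0.15·1.908087 = 0.586213
x=0.150000, y=0.586213:
  k1 = f(0.150000, 0.586213) = 1.757174
  k2 = f(0.225000, 0.718001) = 1.592261
  y ← 0.586213 + 0.15·1.592261 = 0.825052
x=0.300000, y=0.825052:
  k1 = f(0.300000, 0.825052) = 1.439095
  k2 = f(0.375000, 0.932984) = 1.272319
  y ← 0.825052 + 0.15·1.272319 = 1.015900
y(0.45) ≈ 1.0159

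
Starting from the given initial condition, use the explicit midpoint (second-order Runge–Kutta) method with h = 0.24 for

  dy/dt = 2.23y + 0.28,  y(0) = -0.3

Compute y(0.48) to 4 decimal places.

Midpoint: k1 = f(t_n, y_n); k2 = f(t_n + h/2, y_n + (h/2)·k1); y_{n+1} = y_n + h·k2.
t=0.000000, y=-0.300000:
  k1 = f(0.000000, -0.300000) = -0.389000
  k2 = f(0.120000, -0.346680) = -0.493096
  y ← -0.300000 + 0.24·(-0.493096) = -0.418343
t=0.240000, y=-0.418343:
  k1 = f(0.240000, -0.418343) = -0.652905
  k2 = f(0.360000, -0.496692) = -0.827623
  y ← -0.418343 + 0.24·(-0.827623) = -0.616973
y(0.48) ≈ -0.6170

-0.6170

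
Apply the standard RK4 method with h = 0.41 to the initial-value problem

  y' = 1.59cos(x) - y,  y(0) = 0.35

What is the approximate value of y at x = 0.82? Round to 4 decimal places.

RK4: k1 = f(x_n, y_n); k2 = f(x_n + h/2, y_n + (h/2)·k1); k3 = f(x_n + h/2, y_n + (h/2)·k2); k4 = f(x_n + h, y_n + h·k3); y_{n+1} = y_n + (h/6)·(k1 + 2k2 + 2k3 + k4).
x=0.000000, y=0.350000:
  k1 = f(0.000000, 0.350000) = 1.240000
  k2 = f(0.205000, 0.604200) = 0.952507
  k3 = f(0.205000, 0.545264) = 1.011443
  k4 = f(0.410000, 0.764692) = 0.693530
  y ← 0.350000 + (0.41/6)·(k1 + 2k2 + 2k3 + k4) = 0.750531
x=0.410000, y=0.750531:
  k1 = f(0.410000, 0.750531) = 0.707691
  k2 = f(0.615000, 0.895608) = 0.403062
  k3 = f(0.615000, 0.833159) = 0.465511
  k4 = f(0.820000, 0.941391) = 0.143341
  y ← 0.750531 + (0.41/6)·(k1 + 2k2 + 2k3 + k4) = 0.927390
y(0.82) ≈ 0.9274

0.9274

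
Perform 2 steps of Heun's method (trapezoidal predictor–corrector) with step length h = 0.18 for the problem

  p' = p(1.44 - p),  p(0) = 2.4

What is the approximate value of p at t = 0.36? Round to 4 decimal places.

1.9038

Heun: k1 = f(t_n, p_n); k2 = f(t_n + h, p_n + h·k1); p_{n+1} = p_n + (h/2)·(k1 + k2).
t=0.000000, p=2.400000:
  k1 = f(0.000000, 2.400000) = -2.304000
  k2 = f(0.180000, 1.985280) = -1.082533
  p ← 2.400000 + (0.18/2)·(-2.304000 + (-1.082533)) = 2.095212
t=0.180000, p=2.095212:
  k1 = f(0.180000, 2.095212) = -1.372808
  k2 = f(0.360000, 1.848107) = -0.754224
  p ← 2.095212 + (0.18/2)·(-1.372808 + (-0.754224)) = 1.903779
p(0.36) ≈ 1.9038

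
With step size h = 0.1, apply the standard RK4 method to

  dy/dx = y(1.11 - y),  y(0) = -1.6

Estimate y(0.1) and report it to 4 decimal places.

RK4: k1 = f(x_n, y_n); k2 = f(x_n + h/2, y_n + (h/2)·k1); k3 = f(x_n + h/2, y_n + (h/2)·k2); k4 = f(x_n + h, y_n + h·k3); y_{n+1} = y_n + (h/6)·(k1 + 2k2 + 2k3 + k4).
x=0.000000, y=-1.600000:
  k1 = f(0.000000, -1.600000) = -4.336000
  k2 = f(0.050000, -1.816800) = -5.317410
  k3 = f(0.050000, -1.865871) = -5.552589
  k4 = f(0.100000, -2.155259) = -7.037478
  y ← -1.600000 + (0.1/6)·(k1 + 2k2 + 2k3 + k4) = -2.151891
y(0.1) ≈ -2.1519

-2.1519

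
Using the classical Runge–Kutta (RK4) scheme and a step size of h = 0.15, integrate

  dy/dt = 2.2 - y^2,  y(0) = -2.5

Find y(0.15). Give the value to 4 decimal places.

RK4: k1 = f(t_n, y_n); k2 = f(t_n + h/2, y_n + (h/2)·k1); k3 = f(t_n + h/2, y_n + (h/2)·k2); k4 = f(t_n + h, y_n + h·k3); y_{n+1} = y_n + (h/6)·(k1 + 2k2 + 2k3 + k4).
t=0.000000, y=-2.500000:
  k1 = f(0.000000, -2.500000) = -4.050000
  k2 = f(0.075000, -2.803750) = -5.661014
  k3 = f(0.075000, -2.924576) = -6.353145
  k4 = f(0.150000, -3.452972) = -9.723014
  y ← -2.500000 + (0.15/6)·(k1 + 2k2 + 2k3 + k4) = -3.445033
y(0.15) ≈ -3.4450

-3.4450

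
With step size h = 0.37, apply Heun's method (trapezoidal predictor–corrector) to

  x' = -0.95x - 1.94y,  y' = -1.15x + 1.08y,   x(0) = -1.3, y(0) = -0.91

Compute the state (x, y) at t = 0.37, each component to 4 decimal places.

-0.4530, -0.9188

Heun on (x,y): k1 = f(t_n, state_n); k2 = f(t_n + h, state_n + h·k1); state_{n+1} = state_n + (h/2)·(k1 + k2).
0.000000: (-1.300000, -0.910000)
  k1 = (3.000400, 0.512200)
  predictor → (-0.189852, -0.720486)
  k2 = (1.578102, -0.559795)
  → (-0.452977, -0.918805)
(x(0.37), y(0.37)) ≈ (-0.4530, -0.9188)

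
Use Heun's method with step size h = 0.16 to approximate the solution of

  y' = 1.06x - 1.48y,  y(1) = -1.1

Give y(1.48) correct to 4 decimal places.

Heun: k1 = f(x_n, y_n); k2 = f(x_n + h, y_n + h·k1); y_{n+1} = y_n + (h/2)·(k1 + k2).
x=1.000000, y=-1.100000:
  k1 = f(1.000000, -1.100000) = 2.688000
  k2 = f(1.160000, -0.669920) = 2.221082
  y ← -1.100000 + (0.16/2)·(2.688000 + 2.221082) = -0.707273
x=1.160000, y=-0.707273:
  k1 = f(1.160000, -0.707273) = 2.276365
  k2 = f(1.320000, -0.343055) = 1.906922
  y ← -0.707273 + (0.16/2)·(2.276365 + 1.906922) = -0.372611
x=1.320000, y=-0.372611:
  k1 = f(1.320000, -0.372611) = 1.950664
  k2 = f(1.480000, -0.060504) = 1.658346
  y ← -0.372611 + (0.16/2)·(1.950664 + 1.658346) = -0.083890
y(1.48) ≈ -0.0839

-0.0839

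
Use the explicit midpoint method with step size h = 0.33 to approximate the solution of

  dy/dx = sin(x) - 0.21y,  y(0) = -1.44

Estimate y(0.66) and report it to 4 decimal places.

Midpoint: k1 = f(x_n, y_n); k2 = f(x_n + h/2, y_n + (h/2)·k1); y_{n+1} = y_n + h·k2.
x=0.000000, y=-1.440000:
  k1 = f(0.000000, -1.440000) = 0.302400
  k2 = f(0.165000, -1.390104) = 0.456174
  y ← -1.440000 + 0.33·0.456174 = -1.289463
x=0.330000, y=-1.289463:
  k1 = f(0.330000, -1.289463) = 0.594830
  k2 = f(0.495000, -1.191316) = 0.725208
  y ← -1.289463 + 0.33·0.725208 = -1.050144
y(0.66) ≈ -1.0501

-1.0501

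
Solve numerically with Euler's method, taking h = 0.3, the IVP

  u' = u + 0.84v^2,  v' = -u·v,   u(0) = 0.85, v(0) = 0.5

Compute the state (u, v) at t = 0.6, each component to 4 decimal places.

Euler on (u,v): u_{n+1} = u_n + h·u', v_{n+1} = v_n + h·v'.
0.000000: (0.850000, 0.500000); f=(1.060000, -0.425000) → (1.168000, 0.372500)
0.300000: (1.168000, 0.372500); f=(1.284555, -0.435080) → (1.553367, 0.241976)
(u(0.6), v(0.6)) ≈ (1.5534, 0.2420)

1.5534, 0.2420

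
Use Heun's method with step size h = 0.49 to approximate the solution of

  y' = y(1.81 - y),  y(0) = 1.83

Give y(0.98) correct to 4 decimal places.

1.8151

Heun: k1 = f(s_n, y_n); k2 = f(s_n + h, y_n + h·k1); y_{n+1} = y_n + (h/2)·(k1 + k2).
s=0.000000, y=1.830000:
  k1 = f(0.000000, 1.830000) = -0.036600
  k2 = f(0.490000, 1.812066) = -0.003744
  y ← 1.830000 + (0.49/2)·(-0.036600 + (-0.003744)) = 1.820116
s=0.490000, y=1.820116:
  k1 = f(0.490000, 1.820116) = -0.018412
  k2 = f(0.980000, 1.811094) = -0.001981
  y ← 1.820116 + (0.49/2)·(-0.018412 + (-0.001981)) = 1.815119
y(0.98) ≈ 1.8151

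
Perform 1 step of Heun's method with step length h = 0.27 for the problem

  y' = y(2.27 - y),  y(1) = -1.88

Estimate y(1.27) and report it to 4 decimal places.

Heun: k1 = f(t_n, y_n); k2 = f(t_n + h, y_n + h·k1); y_{n+1} = y_n + (h/2)·(k1 + k2).
t=1.000000, y=-1.880000:
  k1 = f(1.000000, -1.880000) = -7.802000
  k2 = f(1.270000, -3.986540) = -24.941947
  y ← -1.880000 + (0.27/2)·(-7.802000 + (-24.941947)) = -6.300433
y(1.27) ≈ -6.3004

-6.3004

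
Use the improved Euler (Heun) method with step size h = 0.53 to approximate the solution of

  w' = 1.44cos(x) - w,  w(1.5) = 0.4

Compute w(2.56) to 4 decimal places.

-0.3448

Heun: k1 = f(x_n, w_n); k2 = f(x_n + h, w_n + h·k1); w_{n+1} = w_n + (h/2)·(k1 + k2).
x=1.500000, w=0.400000:
  k1 = f(1.500000, 0.400000) = -0.298138
  k2 = f(2.030000, 0.241987) = -0.880244
  w ← 0.400000 + (0.53/2)·(-0.298138 + (-0.880244)) = 0.087729
x=2.030000, w=0.087729:
  k1 = f(2.030000, 0.087729) = -0.725986
  k2 = f(2.560000, -0.297044) = -0.906204
  w ← 0.087729 + (0.53/2)·(-0.725986 + (-0.906204)) = -0.344802
w(2.56) ≈ -0.3448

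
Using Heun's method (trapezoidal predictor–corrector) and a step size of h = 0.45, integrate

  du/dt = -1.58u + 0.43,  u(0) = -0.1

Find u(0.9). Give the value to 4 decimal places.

Heun: k1 = f(t_n, u_n); k2 = f(t_n + h, u_n + h·k1); u_{n+1} = u_n + (h/2)·(k1 + k2).
t=0.000000, u=-0.100000:
  k1 = f(0.000000, -0.100000) = 0.588000
  k2 = f(0.450000, 0.164600) = 0.169932
  u ← -0.100000 + (0.45/2)·(0.588000 + 0.169932) = 0.070535
t=0.450000, u=0.070535:
  k1 = f(0.450000, 0.070535) = 0.318555
  k2 = f(0.900000, 0.213885) = 0.092062
  u ← 0.070535 + (0.45/2)·(0.318555 + 0.092062) = 0.162924
u(0.9) ≈ 0.1629

0.1629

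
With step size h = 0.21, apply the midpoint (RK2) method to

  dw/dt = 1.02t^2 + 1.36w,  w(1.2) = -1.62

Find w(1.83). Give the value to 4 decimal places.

Midpoint: k1 = f(t_n, w_n); k2 = f(t_n + h/2, w_n + (h/2)·k1); w_{n+1} = w_n + h·k2.
t=1.200000, w=-1.620000:
  k1 = f(1.200000, -1.620000) = -0.734400
  k2 = f(1.305000, -1.697112) = -0.570987
  w ← -1.620000 + 0.21·(-0.570987) = -1.739907
t=1.410000, w=-1.739907:
  k1 = f(1.410000, -1.739907) = -0.338412
  k2 = f(1.515000, -1.775440) = -0.073470
  w ← -1.739907 + 0.21·(-0.073470) = -1.755336
t=1.620000, w=-1.755336:
  k1 = f(1.620000, -1.755336) = 0.289631
  k2 = f(1.725000, -1.724925) = 0.689240
  w ← -1.755336 + 0.21·0.689240 = -1.610595
w(1.83) ≈ -1.6106

-1.6106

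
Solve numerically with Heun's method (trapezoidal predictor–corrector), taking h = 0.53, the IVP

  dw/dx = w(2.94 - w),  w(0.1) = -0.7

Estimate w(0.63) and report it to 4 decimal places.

-4.0869

Heun: k1 = f(x_n, w_n); k2 = f(x_n + h, w_n + h·k1); w_{n+1} = w_n + (h/2)·(k1 + k2).
x=0.100000, w=-0.700000:
  k1 = f(0.100000, -0.700000) = -2.548000
  k2 = f(0.630000, -2.050440) = -10.232598
  w ← -0.700000 + (0.53/2)·(-2.548000 + (-10.232598)) = -4.086858
w(0.63) ≈ -4.0869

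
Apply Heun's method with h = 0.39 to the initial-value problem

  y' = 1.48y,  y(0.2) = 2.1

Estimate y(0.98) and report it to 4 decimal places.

6.3856

Heun: k1 = f(x_n, y_n); k2 = f(x_n + h, y_n + h·k1); y_{n+1} = y_n + (h/2)·(k1 + k2).
x=0.200000, y=2.100000:
  k1 = f(0.200000, 2.100000) = 3.108000
  k2 = f(0.590000, 3.312120) = 4.901938
  y ← 2.100000 + (0.39/2)·(3.108000 + 4.901938) = 3.661938
x=0.590000, y=3.661938:
  k1 = f(0.590000, 3.661938) = 5.419668
  k2 = f(0.980000, 5.775608) = 8.547900
  y ← 3.661938 + (0.39/2)·(5.419668 + 8.547900) = 6.385614
y(0.98) ≈ 6.3856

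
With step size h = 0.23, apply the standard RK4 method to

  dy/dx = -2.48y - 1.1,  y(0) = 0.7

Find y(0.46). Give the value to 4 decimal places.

-0.0775

RK4: k1 = f(x_n, y_n); k2 = f(x_n + h/2, y_n + (h/2)·k1); k3 = f(x_n + h/2, y_n + (h/2)·k2); k4 = f(x_n + h, y_n + h·k3); y_{n+1} = y_n + (h/6)·(k1 + 2k2 + 2k3 + k4).
x=0.000000, y=0.700000:
  k1 = f(0.000000, 0.700000) = -2.836000
  k2 = f(0.115000, 0.373860) = -2.027173
  k3 = f(0.115000, 0.466875) = -2.257850
  k4 = f(0.230000, 0.180694) = -1.548122
  y ← 0.700000 + (0.23/6)·(k1 + 2k2 + 2k3 + k4) = 0.203424
x=0.230000, y=0.203424:
  k1 = f(0.230000, 0.203424) = -1.604490
  k2 = f(0.345000, 0.018907) = -1.146890
  k3 = f(0.345000, 0.071531) = -1.277397
  k4 = f(0.460000, -0.090378) = -0.875863
  y ← 0.203424 + (0.23/6)·(k1 + 2k2 + 2k3 + k4) = -0.077519
y(0.46) ≈ -0.0775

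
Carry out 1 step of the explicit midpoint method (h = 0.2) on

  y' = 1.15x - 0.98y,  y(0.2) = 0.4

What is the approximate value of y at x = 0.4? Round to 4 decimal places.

Midpoint: k1 = f(x_n, y_n); k2 = f(x_n + h/2, y_n + (h/2)·k1); y_{n+1} = y_n + h·k2.
x=0.200000, y=0.400000:
  k1 = f(0.200000, 0.400000) = -0.162000
  k2 = f(0.300000, 0.383800) = -0.031124
  y ← 0.400000 + 0.2·(-0.031124) = 0.393775
y(0.4) ≈ 0.3938

0.3938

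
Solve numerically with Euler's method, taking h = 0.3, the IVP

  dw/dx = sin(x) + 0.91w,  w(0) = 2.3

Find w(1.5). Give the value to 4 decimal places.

8.7252

Euler: w_{n+1} = w_n + h·f(x_n, w_n).
x=0.000000, w=2.300000: f=2.093000 → w ← 2.300000 + 0.3·2.093000 = 2.927900
x=0.300000, w=2.927900: f=2.959909 → w ← 2.927900 + 0.3·2.959909 = 3.815873
x=0.600000, w=3.815873: f=4.037087 → w ← 3.815873 + 0.3·4.037087 = 5.026999
x=0.900000, w=5.026999: f=5.357896 → w ← 5.026999 + 0.3·5.357896 = 6.634368
x=1.200000, w=6.634368: f=6.969314 → w ← 6.634368 + 0.3·6.969314 = 8.725162
w(1.5) ≈ 8.7252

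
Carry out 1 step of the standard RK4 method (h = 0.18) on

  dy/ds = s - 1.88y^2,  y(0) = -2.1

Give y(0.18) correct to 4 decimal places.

-6.7256

RK4: k1 = f(s_n, y_n); k2 = f(s_n + h/2, y_n + (h/2)·k1); k3 = f(s_n + h/2, y_n + (h/2)·k2); k4 = f(s_n + h, y_n + h·k3); y_{n+1} = y_n + (h/6)·(k1 + 2k2 + 2k3 + k4).
s=0.000000, y=-2.100000:
  k1 = f(0.000000, -2.100000) = -8.290800
  k2 = f(0.090000, -2.846172) = -15.139307
  k3 = f(0.090000, -3.462538) = -22.449633
  k4 = f(0.180000, -6.140934) = -70.716812
  y ← -2.100000 + (0.18/6)·(k1 + 2k2 + 2k3 + k4) = -6.725565
y(0.18) ≈ -6.7256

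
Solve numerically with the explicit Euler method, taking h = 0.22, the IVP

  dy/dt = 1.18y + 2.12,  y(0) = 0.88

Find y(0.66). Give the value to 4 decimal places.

3.5525

Euler: y_{n+1} = y_n + h·f(t_n, y_n).
t=0.000000, y=0.880000: f=3.158400 → y ← 0.880000 + 0.22·3.158400 = 1.574848
t=0.220000, y=1.574848: f=3.978321 → y ← 1.574848 + 0.22·3.978321 = 2.450079
t=0.440000, y=2.450079: f=5.011093 → y ← 2.450079 + 0.22·5.011093 = 3.552519
y(0.66) ≈ 3.5525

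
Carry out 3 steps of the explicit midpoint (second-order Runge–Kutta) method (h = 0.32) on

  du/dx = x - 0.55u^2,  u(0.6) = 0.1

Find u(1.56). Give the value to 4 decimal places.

0.9766

Midpoint: k1 = f(x_n, u_n); k2 = f(x_n + h/2, u_n + (h/2)·k1); u_{n+1} = u_n + h·k2.
x=0.600000, u=0.100000:
  k1 = f(0.600000, 0.100000) = 0.594500
  k2 = f(0.760000, 0.195120) = 0.739061
  u ← 0.100000 + 0.32·0.739061 = 0.336499
x=0.920000, u=0.336499:
  k1 = f(0.920000, 0.336499) = 0.857722
  k2 = f(1.080000, 0.473735) = 0.956566
  u ← 0.336499 + 0.32·0.956566 = 0.642601
x=1.240000, u=0.642601:
  k1 = f(1.240000, 0.642601) = 1.012885
  k2 = f(1.400000, 0.804662) = 1.043885
  u ← 0.642601 + 0.32·1.043885 = 0.976644
u(1.56) ≈ 0.9766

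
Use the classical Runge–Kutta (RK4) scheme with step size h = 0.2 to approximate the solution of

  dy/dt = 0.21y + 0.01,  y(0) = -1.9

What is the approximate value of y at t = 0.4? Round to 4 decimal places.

RK4: k1 = f(t_n, y_n); k2 = f(t_n + h/2, y_n + (h/2)·k1); k3 = f(t_n + h/2, y_n + (h/2)·k2); k4 = f(t_n + h, y_n + h·k3); y_{n+1} = y_n + (h/6)·(k1 + 2k2 + 2k3 + k4).
t=0.000000, y=-1.900000:
  k1 = f(0.000000, -1.900000) = -0.389000
  k2 = f(0.100000, -1.938900) = -0.397169
  k3 = f(0.100000, -1.939717) = -0.397341
  k4 = f(0.200000, -1.979468) = -0.405688
  y ← -1.900000 + (0.2/6)·(k1 + 2k2 + 2k3 + k4) = -1.979457
t=0.200000, y=-1.979457:
  k1 = f(0.200000, -1.979457) = -0.405686
  k2 = f(0.300000, -2.020026) = -0.414205
  k3 = f(0.300000, -2.020877) = -0.414384
  k4 = f(0.400000, -2.062334) = -0.423090
  y ← -1.979457 + (0.2/6)·(k1 + 2k2 + 2k3 + k4) = -2.062322
y(0.4) ≈ -2.0623

-2.0623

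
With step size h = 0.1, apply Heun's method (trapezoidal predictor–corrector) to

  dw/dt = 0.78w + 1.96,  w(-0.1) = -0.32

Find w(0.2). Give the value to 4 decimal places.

0.2575

Heun: k1 = f(t_n, w_n); k2 = f(t_n + h, w_n + h·k1); w_{n+1} = w_n + (h/2)·(k1 + k2).
t=-0.100000, w=-0.320000:
  k1 = f(-0.100000, -0.320000) = 1.710400
  k2 = f(0.000000, -0.148960) = 1.843811
  w ← -0.320000 + (0.1/2)·(1.710400 + 1.843811) = -0.142289
t=0.000000, w=-0.142289:
  k1 = f(0.000000, -0.142289) = 1.849014
  k2 = f(0.100000, 0.042612) = 1.993237
  w ← -0.142289 + (0.1/2)·(1.849014 + 1.993237) = 0.049823
t=0.100000, w=0.049823:
  k1 = f(0.100000, 0.049823) = 1.998862
  k2 = f(0.200000, 0.249709) = 2.154773
  w ← 0.049823 + (0.1/2)·(1.998862 + 2.154773) = 0.257505
w(0.2) ≈ 0.2575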